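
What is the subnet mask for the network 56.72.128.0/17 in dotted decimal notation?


/17 means 17 network bits, 15 host bits
Binary: 11111111111111111000000000000000
Mask: 255.255.128.0


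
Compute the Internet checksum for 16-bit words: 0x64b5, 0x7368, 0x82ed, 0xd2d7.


Sum all words (with carry folding):
+ 0x64b5 = 0x64b5
+ 0x7368 = 0xd81d
+ 0x82ed = 0x5b0b
+ 0xd2d7 = 0x2de3
One's complement: ~0x2de3
Checksum = 0xd21c


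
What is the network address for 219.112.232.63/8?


IP:   11011011.01110000.11101000.00111111
Mask: 11111111.00000000.00000000.00000000
AND operation:
Net:  11011011.00000000.00000000.00000000
Network: 219.0.0.0/8


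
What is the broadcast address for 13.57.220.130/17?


Network: 13.57.128.0/17
Host bits = 15
Set all host bits to 1:
Broadcast: 13.57.255.255


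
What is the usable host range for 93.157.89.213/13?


Network: 93.152.0.0
Broadcast: 93.159.255.255
First usable = network + 1
Last usable = broadcast - 1
Range: 93.152.0.1 to 93.159.255.254


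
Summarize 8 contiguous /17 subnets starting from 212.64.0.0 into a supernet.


Original prefix: /17
Number of subnets: 8 = 2^3
New prefix = 17 - 3 = 14
Supernet: 212.64.0.0/14


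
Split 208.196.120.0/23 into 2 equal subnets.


New prefix = 23 + 1 = 24
Each subnet has 256 addresses
  208.196.120.0/24
  208.196.121.0/24
Subnets: 208.196.120.0/24, 208.196.121.0/24


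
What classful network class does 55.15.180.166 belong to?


First octet: 55
Binary: 00110111
0xxxxxxx -> Class A (1-126)
Class A, default mask 255.0.0.0 (/8)


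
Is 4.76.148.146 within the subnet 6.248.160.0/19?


Subnet network: 6.248.160.0
Test IP AND mask: 4.76.128.0
No, 4.76.148.146 is not in 6.248.160.0/19


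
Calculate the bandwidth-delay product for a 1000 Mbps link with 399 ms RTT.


BDP = bandwidth * RTT
= 1000 Mbps * 399 ms
= 1000 * 1e6 * 399 / 1000 bits
= 399000000 bits
= 49875000 bytes
= 48706.0547 KB
BDP = 399000000 bits (49875000 bytes)


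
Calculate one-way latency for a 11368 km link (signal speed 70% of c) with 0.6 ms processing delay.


Speed = 0.7 * 3e5 km/s = 210000 km/s
Propagation delay = 11368 / 210000 = 0.0541 s = 54.1333 ms
Processing delay = 0.6 ms
Total one-way latency = 54.7333 ms


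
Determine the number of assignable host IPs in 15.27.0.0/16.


Host bits = 32 - 16 = 16
Total addresses = 2^16 = 65536
Usable = total - 2 (network and broadcast)
Usable hosts: 65534


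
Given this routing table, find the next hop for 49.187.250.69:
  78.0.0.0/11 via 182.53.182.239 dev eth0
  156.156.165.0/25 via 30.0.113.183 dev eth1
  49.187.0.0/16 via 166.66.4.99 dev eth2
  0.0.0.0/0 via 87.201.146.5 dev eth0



Longest prefix match for 49.187.250.69:
  /11 78.0.0.0: no
  /25 156.156.165.0: no
  /16 49.187.0.0: MATCH
  /0 0.0.0.0: MATCH
Selected: next-hop 166.66.4.99 via eth2 (matched /16)


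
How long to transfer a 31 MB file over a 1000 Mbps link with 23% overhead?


Effective throughput = 1000 * (1 - 23/100) = 770 Mbps
File size in Mb = 31 * 8 = 248 Mb
Time = 248 / 770
Time = 0.3221 seconds


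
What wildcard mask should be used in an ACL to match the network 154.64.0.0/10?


Subnet mask: 255.192.0.0
Wildcard = 255.255.255.255 - subnet mask
255 - 255 = 0
255 - 192 = 63
255 - 0 = 255
255 - 0 = 255
Wildcard: 0.63.255.255


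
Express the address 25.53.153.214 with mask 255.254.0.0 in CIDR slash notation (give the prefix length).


Binary: 11111111.11111110.00000000.00000000
Count leading 1s
Prefix: /15


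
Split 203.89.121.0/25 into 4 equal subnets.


New prefix = 25 + 2 = 27
Each subnet has 32 addresses
  203.89.121.0/27
  203.89.121.32/27
  203.89.121.64/27
  203.89.121.96/27
Subnets: 203.89.121.0/27, 203.89.121.32/27, 203.89.121.64/27, 203.89.121.96/27


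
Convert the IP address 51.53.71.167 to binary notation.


51 = 00110011
53 = 00110101
71 = 01000111
167 = 10100111
Binary: 00110011.00110101.01000111.10100111


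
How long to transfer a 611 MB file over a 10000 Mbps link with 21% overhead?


Effective throughput = 10000 * (1 - 21/100) = 7900 Mbps
File size in Mb = 611 * 8 = 4888 Mb
Time = 4888 / 7900
Time = 0.6187 seconds


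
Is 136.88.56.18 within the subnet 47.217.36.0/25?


Subnet network: 47.217.36.0
Test IP AND mask: 136.88.56.0
No, 136.88.56.18 is not in 47.217.36.0/25


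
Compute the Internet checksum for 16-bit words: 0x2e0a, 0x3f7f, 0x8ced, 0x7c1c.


Sum all words (with carry folding):
+ 0x2e0a = 0x2e0a
+ 0x3f7f = 0x6d89
+ 0x8ced = 0xfa76
+ 0x7c1c = 0x7693
One's complement: ~0x7693
Checksum = 0x896c


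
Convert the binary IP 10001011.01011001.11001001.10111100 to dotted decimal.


10001011 = 139
01011001 = 89
11001001 = 201
10111100 = 188
IP: 139.89.201.188


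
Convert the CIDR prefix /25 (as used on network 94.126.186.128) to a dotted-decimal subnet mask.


/25 means 25 network bits, 7 host bits
Binary: 11111111111111111111111110000000
Mask: 255.255.255.128


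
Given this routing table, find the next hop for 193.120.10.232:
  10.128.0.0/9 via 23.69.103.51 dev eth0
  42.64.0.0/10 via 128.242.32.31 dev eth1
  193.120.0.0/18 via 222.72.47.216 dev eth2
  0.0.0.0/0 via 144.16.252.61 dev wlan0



Longest prefix match for 193.120.10.232:
  /9 10.128.0.0: no
  /10 42.64.0.0: no
  /18 193.120.0.0: MATCH
  /0 0.0.0.0: MATCH
Selected: next-hop 222.72.47.216 via eth2 (matched /18)


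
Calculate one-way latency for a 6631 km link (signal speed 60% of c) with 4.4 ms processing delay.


Speed = 0.6 * 3e5 km/s = 180000 km/s
Propagation delay = 6631 / 180000 = 0.0368 s = 36.8389 ms
Processing delay = 4.4 ms
Total one-way latency = 41.2389 ms


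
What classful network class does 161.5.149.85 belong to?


First octet: 161
Binary: 10100001
10xxxxxx -> Class B (128-191)
Class B, default mask 255.255.0.0 (/16)


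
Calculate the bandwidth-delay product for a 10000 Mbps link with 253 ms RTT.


BDP = bandwidth * RTT
= 10000 Mbps * 253 ms
= 10000 * 1e6 * 253 / 1000 bits
= 2530000000 bits
= 316250000 bytes
= 308837.8906 KB
BDP = 2530000000 bits (316250000 bytes)


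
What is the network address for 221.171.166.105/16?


IP:   11011101.10101011.10100110.01101001
Mask: 11111111.11111111.00000000.00000000
AND operation:
Net:  11011101.10101011.00000000.00000000
Network: 221.171.0.0/16


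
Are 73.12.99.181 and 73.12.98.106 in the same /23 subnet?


Mask: 255.255.254.0
73.12.99.181 AND mask = 73.12.98.0
73.12.98.106 AND mask = 73.12.98.0
Yes, same subnet (73.12.98.0)


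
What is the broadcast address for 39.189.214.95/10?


Network: 39.128.0.0/10
Host bits = 22
Set all host bits to 1:
Broadcast: 39.191.255.255


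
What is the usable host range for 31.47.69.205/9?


Network: 31.0.0.0
Broadcast: 31.127.255.255
First usable = network + 1
Last usable = broadcast - 1
Range: 31.0.0.1 to 31.127.255.254


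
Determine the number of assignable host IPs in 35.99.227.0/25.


Host bits = 32 - 25 = 7
Total addresses = 2^7 = 128
Usable = total - 2 (network and broadcast)
Usable hosts: 126


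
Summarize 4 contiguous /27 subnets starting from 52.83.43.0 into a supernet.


Original prefix: /27
Number of subnets: 4 = 2^2
New prefix = 27 - 2 = 25
Supernet: 52.83.43.0/25


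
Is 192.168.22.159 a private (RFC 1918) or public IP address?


RFC 1918 private ranges:
  10.0.0.0/8 (10.0.0.0 - 10.255.255.255)
  172.16.0.0/12 (172.16.0.0 - 172.31.255.255)
  192.168.0.0/16 (192.168.0.0 - 192.168.255.255)
Private (in 192.168.0.0/16)


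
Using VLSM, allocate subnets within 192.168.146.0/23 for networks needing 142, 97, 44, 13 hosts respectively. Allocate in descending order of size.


142 hosts -> /24 (254 usable): 192.168.146.0/24
97 hosts -> /25 (126 usable): 192.168.147.0/25
44 hosts -> /26 (62 usable): 192.168.147.128/26
13 hosts -> /28 (14 usable): 192.168.147.192/28
Allocation: 192.168.146.0/24 (142 hosts, 254 usable); 192.168.147.0/25 (97 hosts, 126 usable); 192.168.147.128/26 (44 hosts, 62 usable); 192.168.147.192/28 (13 hosts, 14 usable)


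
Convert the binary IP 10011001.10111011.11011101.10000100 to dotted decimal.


10011001 = 153
10111011 = 187
11011101 = 221
10000100 = 132
IP: 153.187.221.132


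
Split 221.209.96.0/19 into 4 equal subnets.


New prefix = 19 + 2 = 21
Each subnet has 2048 addresses
  221.209.96.0/21
  221.209.104.0/21
  221.209.112.0/21
  221.209.120.0/21
Subnets: 221.209.96.0/21, 221.209.104.0/21, 221.209.112.0/21, 221.209.120.0/21


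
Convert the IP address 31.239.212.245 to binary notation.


31 = 00011111
239 = 11101111
212 = 11010100
245 = 11110101
Binary: 00011111.11101111.11010100.11110101


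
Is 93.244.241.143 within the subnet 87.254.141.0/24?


Subnet network: 87.254.141.0
Test IP AND mask: 93.244.241.0
No, 93.244.241.143 is not in 87.254.141.0/24


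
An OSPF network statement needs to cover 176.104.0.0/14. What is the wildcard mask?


Subnet mask: 255.252.0.0
Wildcard = 255.255.255.255 - subnet mask
255 - 255 = 0
255 - 252 = 3
255 - 0 = 255
255 - 0 = 255
Wildcard: 0.3.255.255


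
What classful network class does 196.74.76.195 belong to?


First octet: 196
Binary: 11000100
110xxxxx -> Class C (192-223)
Class C, default mask 255.255.255.0 (/24)


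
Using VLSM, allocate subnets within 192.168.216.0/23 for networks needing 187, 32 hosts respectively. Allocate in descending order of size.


187 hosts -> /24 (254 usable): 192.168.216.0/24
32 hosts -> /26 (62 usable): 192.168.217.0/26
Allocation: 192.168.216.0/24 (187 hosts, 254 usable); 192.168.217.0/26 (32 hosts, 62 usable)


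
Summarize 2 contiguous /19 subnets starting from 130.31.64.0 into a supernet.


Original prefix: /19
Number of subnets: 2 = 2^1
New prefix = 19 - 1 = 18
Supernet: 130.31.64.0/18


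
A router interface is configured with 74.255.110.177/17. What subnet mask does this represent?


/17 means 17 network bits, 15 host bits
Binary: 11111111111111111000000000000000
Mask: 255.255.128.0


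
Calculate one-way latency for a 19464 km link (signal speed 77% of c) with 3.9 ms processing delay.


Speed = 0.77 * 3e5 km/s = 231000 km/s
Propagation delay = 19464 / 231000 = 0.0843 s = 84.2597 ms
Processing delay = 3.9 ms
Total one-way latency = 88.1597 ms


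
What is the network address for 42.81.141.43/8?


IP:   00101010.01010001.10001101.00101011
Mask: 11111111.00000000.00000000.00000000
AND operation:
Net:  00101010.00000000.00000000.00000000
Network: 42.0.0.0/8


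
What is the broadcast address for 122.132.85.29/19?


Network: 122.132.64.0/19
Host bits = 13
Set all host bits to 1:
Broadcast: 122.132.95.255


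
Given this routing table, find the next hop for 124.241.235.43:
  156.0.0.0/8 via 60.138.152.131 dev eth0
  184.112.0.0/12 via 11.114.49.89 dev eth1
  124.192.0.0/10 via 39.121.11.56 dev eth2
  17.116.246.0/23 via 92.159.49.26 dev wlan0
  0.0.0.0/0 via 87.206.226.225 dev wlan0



Longest prefix match for 124.241.235.43:
  /8 156.0.0.0: no
  /12 184.112.0.0: no
  /10 124.192.0.0: MATCH
  /23 17.116.246.0: no
  /0 0.0.0.0: MATCH
Selected: next-hop 39.121.11.56 via eth2 (matched /10)


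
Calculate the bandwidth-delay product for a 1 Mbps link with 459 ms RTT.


BDP = bandwidth * RTT
= 1 Mbps * 459 ms
= 1 * 1e6 * 459 / 1000 bits
= 459000 bits
= 57375 bytes
= 56.0303 KB
BDP = 459000 bits (57375 bytes)


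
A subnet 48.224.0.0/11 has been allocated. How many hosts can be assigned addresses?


Host bits = 32 - 11 = 21
Total addresses = 2^21 = 2097152
Usable = total - 2 (network and broadcast)
Usable hosts: 2097150


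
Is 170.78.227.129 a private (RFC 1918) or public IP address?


RFC 1918 private ranges:
  10.0.0.0/8 (10.0.0.0 - 10.255.255.255)
  172.16.0.0/12 (172.16.0.0 - 172.31.255.255)
  192.168.0.0/16 (192.168.0.0 - 192.168.255.255)
Public (not in any RFC 1918 range)


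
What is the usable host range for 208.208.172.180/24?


Network: 208.208.172.0
Broadcast: 208.208.172.255
First usable = network + 1
Last usable = broadcast - 1
Range: 208.208.172.1 to 208.208.172.254


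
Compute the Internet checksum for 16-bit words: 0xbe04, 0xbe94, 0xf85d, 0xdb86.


Sum all words (with carry folding):
+ 0xbe04 = 0xbe04
+ 0xbe94 = 0x7c99
+ 0xf85d = 0x74f7
+ 0xdb86 = 0x507e
One's complement: ~0x507e
Checksum = 0xaf81


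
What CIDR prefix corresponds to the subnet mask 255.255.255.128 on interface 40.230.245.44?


Binary: 11111111.11111111.11111111.10000000
Count leading 1s
Prefix: /25


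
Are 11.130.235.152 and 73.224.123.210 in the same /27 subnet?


Mask: 255.255.255.224
11.130.235.152 AND mask = 11.130.235.128
73.224.123.210 AND mask = 73.224.123.192
No, different subnets (11.130.235.128 vs 73.224.123.192)


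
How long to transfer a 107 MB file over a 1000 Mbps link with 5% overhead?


Effective throughput = 1000 * (1 - 5/100) = 950 Mbps
File size in Mb = 107 * 8 = 856 Mb
Time = 856 / 950
Time = 0.9011 seconds


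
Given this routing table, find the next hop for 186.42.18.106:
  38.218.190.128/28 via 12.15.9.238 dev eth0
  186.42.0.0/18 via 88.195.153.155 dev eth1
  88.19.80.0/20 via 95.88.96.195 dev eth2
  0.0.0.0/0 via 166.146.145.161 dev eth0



Longest prefix match for 186.42.18.106:
  /28 38.218.190.128: no
  /18 186.42.0.0: MATCH
  /20 88.19.80.0: no
  /0 0.0.0.0: MATCH
Selected: next-hop 88.195.153.155 via eth1 (matched /18)


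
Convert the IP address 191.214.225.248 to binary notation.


191 = 10111111
214 = 11010110
225 = 11100001
248 = 11111000
Binary: 10111111.11010110.11100001.11111000


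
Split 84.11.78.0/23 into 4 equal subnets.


New prefix = 23 + 2 = 25
Each subnet has 128 addresses
  84.11.78.0/25
  84.11.78.128/25
  84.11.79.0/25
  84.11.79.128/25
Subnets: 84.11.78.0/25, 84.11.78.128/25, 84.11.79.0/25, 84.11.79.128/25


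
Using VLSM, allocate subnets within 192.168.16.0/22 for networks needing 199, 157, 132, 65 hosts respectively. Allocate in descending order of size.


199 hosts -> /24 (254 usable): 192.168.16.0/24
157 hosts -> /24 (254 usable): 192.168.17.0/24
132 hosts -> /24 (254 usable): 192.168.18.0/24
65 hosts -> /25 (126 usable): 192.168.19.0/25
Allocation: 192.168.16.0/24 (199 hosts, 254 usable); 192.168.17.0/24 (157 hosts, 254 usable); 192.168.18.0/24 (132 hosts, 254 usable); 192.168.19.0/25 (65 hosts, 126 usable)


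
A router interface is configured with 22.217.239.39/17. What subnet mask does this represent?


/17 means 17 network bits, 15 host bits
Binary: 11111111111111111000000000000000
Mask: 255.255.128.0


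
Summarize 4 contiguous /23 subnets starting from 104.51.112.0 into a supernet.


Original prefix: /23
Number of subnets: 4 = 2^2
New prefix = 23 - 2 = 21
Supernet: 104.51.112.0/21


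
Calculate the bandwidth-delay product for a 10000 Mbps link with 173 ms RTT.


BDP = bandwidth * RTT
= 10000 Mbps * 173 ms
= 10000 * 1e6 * 173 / 1000 bits
= 1730000000 bits
= 216250000 bytes
= 211181.6406 KB
BDP = 1730000000 bits (216250000 bytes)


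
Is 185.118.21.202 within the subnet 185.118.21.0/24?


Subnet network: 185.118.21.0
Test IP AND mask: 185.118.21.0
Yes, 185.118.21.202 is in 185.118.21.0/24


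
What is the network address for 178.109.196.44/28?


IP:   10110010.01101101.11000100.00101100
Mask: 11111111.11111111.11111111.11110000
AND operation:
Net:  10110010.01101101.11000100.00100000
Network: 178.109.196.32/28


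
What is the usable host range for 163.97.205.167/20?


Network: 163.97.192.0
Broadcast: 163.97.207.255
First usable = network + 1
Last usable = broadcast - 1
Range: 163.97.192.1 to 163.97.207.254


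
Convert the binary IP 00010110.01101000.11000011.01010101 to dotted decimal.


00010110 = 22
01101000 = 104
11000011 = 195
01010101 = 85
IP: 22.104.195.85


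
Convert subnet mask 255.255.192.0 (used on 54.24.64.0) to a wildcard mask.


Subnet mask: 255.255.192.0
Wildcard = 255.255.255.255 - subnet mask
255 - 255 = 0
255 - 255 = 0
255 - 192 = 63
255 - 0 = 255
Wildcard: 0.0.63.255


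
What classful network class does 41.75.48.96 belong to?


First octet: 41
Binary: 00101001
0xxxxxxx -> Class A (1-126)
Class A, default mask 255.0.0.0 (/8)


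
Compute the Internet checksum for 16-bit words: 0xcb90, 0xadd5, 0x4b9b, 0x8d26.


Sum all words (with carry folding):
+ 0xcb90 = 0xcb90
+ 0xadd5 = 0x7966
+ 0x4b9b = 0xc501
+ 0x8d26 = 0x5228
One's complement: ~0x5228
Checksum = 0xadd7


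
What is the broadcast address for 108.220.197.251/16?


Network: 108.220.0.0/16
Host bits = 16
Set all host bits to 1:
Broadcast: 108.220.255.255


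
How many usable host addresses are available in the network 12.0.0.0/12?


Host bits = 32 - 12 = 20
Total addresses = 2^20 = 1048576
Usable = total - 2 (network and broadcast)
Usable hosts: 1048574


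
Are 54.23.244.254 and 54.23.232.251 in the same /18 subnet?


Mask: 255.255.192.0
54.23.244.254 AND mask = 54.23.192.0
54.23.232.251 AND mask = 54.23.192.0
Yes, same subnet (54.23.192.0)


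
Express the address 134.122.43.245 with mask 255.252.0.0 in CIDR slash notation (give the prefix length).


Binary: 11111111.11111100.00000000.00000000
Count leading 1s
Prefix: /14


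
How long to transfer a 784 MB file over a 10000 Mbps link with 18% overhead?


Effective throughput = 10000 * (1 - 18/100) = 8200 Mbps
File size in Mb = 784 * 8 = 6272 Mb
Time = 6272 / 8200
Time = 0.7649 seconds


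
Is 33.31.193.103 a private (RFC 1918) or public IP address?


RFC 1918 private ranges:
  10.0.0.0/8 (10.0.0.0 - 10.255.255.255)
  172.16.0.0/12 (172.16.0.0 - 172.31.255.255)
  192.168.0.0/16 (192.168.0.0 - 192.168.255.255)
Public (not in any RFC 1918 range)


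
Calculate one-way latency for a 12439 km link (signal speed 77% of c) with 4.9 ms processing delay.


Speed = 0.77 * 3e5 km/s = 231000 km/s
Propagation delay = 12439 / 231000 = 0.0538 s = 53.8485 ms
Processing delay = 4.9 ms
Total one-way latency = 58.7485 ms


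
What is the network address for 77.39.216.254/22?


IP:   01001101.00100111.11011000.11111110
Mask: 11111111.11111111.11111100.00000000
AND operation:
Net:  01001101.00100111.11011000.00000000
Network: 77.39.216.0/22


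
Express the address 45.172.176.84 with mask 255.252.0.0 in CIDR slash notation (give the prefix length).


Binary: 11111111.11111100.00000000.00000000
Count leading 1s
Prefix: /14


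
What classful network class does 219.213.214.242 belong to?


First octet: 219
Binary: 11011011
110xxxxx -> Class C (192-223)
Class C, default mask 255.255.255.0 (/24)


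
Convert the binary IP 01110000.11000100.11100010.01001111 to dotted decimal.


01110000 = 112
11000100 = 196
11100010 = 226
01001111 = 79
IP: 112.196.226.79


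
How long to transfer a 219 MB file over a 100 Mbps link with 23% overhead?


Effective throughput = 100 * (1 - 23/100) = 77 Mbps
File size in Mb = 219 * 8 = 1752 Mb
Time = 1752 / 77
Time = 22.7532 seconds


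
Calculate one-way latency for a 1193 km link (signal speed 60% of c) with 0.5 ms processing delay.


Speed = 0.6 * 3e5 km/s = 180000 km/s
Propagation delay = 1193 / 180000 = 0.0066 s = 6.6278 ms
Processing delay = 0.5 ms
Total one-way latency = 7.1278 ms


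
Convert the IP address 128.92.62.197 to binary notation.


128 = 10000000
92 = 01011100
62 = 00111110
197 = 11000101
Binary: 10000000.01011100.00111110.11000101


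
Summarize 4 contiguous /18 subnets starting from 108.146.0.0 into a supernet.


Original prefix: /18
Number of subnets: 4 = 2^2
New prefix = 18 - 2 = 16
Supernet: 108.146.0.0/16


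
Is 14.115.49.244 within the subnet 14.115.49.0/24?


Subnet network: 14.115.49.0
Test IP AND mask: 14.115.49.0
Yes, 14.115.49.244 is in 14.115.49.0/24


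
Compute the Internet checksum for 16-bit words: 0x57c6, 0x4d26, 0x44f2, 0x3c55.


Sum all words (with carry folding):
+ 0x57c6 = 0x57c6
+ 0x4d26 = 0xa4ec
+ 0x44f2 = 0xe9de
+ 0x3c55 = 0x2634
One's complement: ~0x2634
Checksum = 0xd9cb


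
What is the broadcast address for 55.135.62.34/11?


Network: 55.128.0.0/11
Host bits = 21
Set all host bits to 1:
Broadcast: 55.159.255.255


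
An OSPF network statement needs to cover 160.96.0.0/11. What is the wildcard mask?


Subnet mask: 255.224.0.0
Wildcard = 255.255.255.255 - subnet mask
255 - 255 = 0
255 - 224 = 31
255 - 0 = 255
255 - 0 = 255
Wildcard: 0.31.255.255


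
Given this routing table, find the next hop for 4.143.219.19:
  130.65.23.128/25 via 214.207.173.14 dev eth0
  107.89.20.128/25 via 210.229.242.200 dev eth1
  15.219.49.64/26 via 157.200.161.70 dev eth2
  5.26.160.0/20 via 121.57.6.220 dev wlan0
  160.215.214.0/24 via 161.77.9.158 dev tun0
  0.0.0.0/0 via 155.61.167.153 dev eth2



Longest prefix match for 4.143.219.19:
  /25 130.65.23.128: no
  /25 107.89.20.128: no
  /26 15.219.49.64: no
  /20 5.26.160.0: no
  /24 160.215.214.0: no
  /0 0.0.0.0: MATCH
Selected: next-hop 155.61.167.153 via eth2 (matched /0)


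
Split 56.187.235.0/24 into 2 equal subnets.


New prefix = 24 + 1 = 25
Each subnet has 128 addresses
  56.187.235.0/25
  56.187.235.128/25
Subnets: 56.187.235.0/25, 56.187.235.128/25


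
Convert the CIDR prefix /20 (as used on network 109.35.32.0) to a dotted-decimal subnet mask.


/20 means 20 network bits, 12 host bits
Binary: 11111111111111111111000000000000
Mask: 255.255.240.0


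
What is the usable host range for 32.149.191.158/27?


Network: 32.149.191.128
Broadcast: 32.149.191.159
First usable = network + 1
Last usable = broadcast - 1
Range: 32.149.191.129 to 32.149.191.158


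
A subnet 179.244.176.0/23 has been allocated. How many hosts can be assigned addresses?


Host bits = 32 - 23 = 9
Total addresses = 2^9 = 512
Usable = total - 2 (network and broadcast)
Usable hosts: 510


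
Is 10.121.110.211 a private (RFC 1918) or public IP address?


RFC 1918 private ranges:
  10.0.0.0/8 (10.0.0.0 - 10.255.255.255)
  172.16.0.0/12 (172.16.0.0 - 172.31.255.255)
  192.168.0.0/16 (192.168.0.0 - 192.168.255.255)
Private (in 10.0.0.0/8)


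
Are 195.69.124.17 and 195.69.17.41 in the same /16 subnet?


Mask: 255.255.0.0
195.69.124.17 AND mask = 195.69.0.0
195.69.17.41 AND mask = 195.69.0.0
Yes, same subnet (195.69.0.0)


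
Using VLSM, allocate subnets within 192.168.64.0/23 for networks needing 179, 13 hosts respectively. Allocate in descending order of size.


179 hosts -> /24 (254 usable): 192.168.64.0/24
13 hosts -> /28 (14 usable): 192.168.65.0/28
Allocation: 192.168.64.0/24 (179 hosts, 254 usable); 192.168.65.0/28 (13 hosts, 14 usable)


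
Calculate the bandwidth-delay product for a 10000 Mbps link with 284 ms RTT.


BDP = bandwidth * RTT
= 10000 Mbps * 284 ms
= 10000 * 1e6 * 284 / 1000 bits
= 2840000000 bits
= 355000000 bytes
= 346679.6875 KB
BDP = 2840000000 bits (355000000 bytes)


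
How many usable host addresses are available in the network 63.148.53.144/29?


Host bits = 32 - 29 = 3
Total addresses = 2^3 = 8
Usable = total - 2 (network and broadcast)
Usable hosts: 6


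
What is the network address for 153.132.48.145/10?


IP:   10011001.10000100.00110000.10010001
Mask: 11111111.11000000.00000000.00000000
AND operation:
Net:  10011001.10000000.00000000.00000000
Network: 153.128.0.0/10


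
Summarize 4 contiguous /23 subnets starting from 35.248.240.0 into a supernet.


Original prefix: /23
Number of subnets: 4 = 2^2
New prefix = 23 - 2 = 21
Supernet: 35.248.240.0/21


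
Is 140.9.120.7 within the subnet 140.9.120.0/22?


Subnet network: 140.9.120.0
Test IP AND mask: 140.9.120.0
Yes, 140.9.120.7 is in 140.9.120.0/22


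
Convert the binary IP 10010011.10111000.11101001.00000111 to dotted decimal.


10010011 = 147
10111000 = 184
11101001 = 233
00000111 = 7
IP: 147.184.233.7


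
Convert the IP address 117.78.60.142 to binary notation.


117 = 01110101
78 = 01001110
60 = 00111100
142 = 10001110
Binary: 01110101.01001110.00111100.10001110


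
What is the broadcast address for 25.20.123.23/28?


Network: 25.20.123.16/28
Host bits = 4
Set all host bits to 1:
Broadcast: 25.20.123.31


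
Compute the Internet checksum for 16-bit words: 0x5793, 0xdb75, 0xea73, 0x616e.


Sum all words (with carry folding):
+ 0x5793 = 0x5793
+ 0xdb75 = 0x3309
+ 0xea73 = 0x1d7d
+ 0x616e = 0x7eeb
One's complement: ~0x7eeb
Checksum = 0x8114


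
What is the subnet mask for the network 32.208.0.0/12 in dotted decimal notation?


/12 means 12 network bits, 20 host bits
Binary: 11111111111100000000000000000000
Mask: 255.240.0.0


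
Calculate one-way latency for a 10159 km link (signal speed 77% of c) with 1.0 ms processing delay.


Speed = 0.77 * 3e5 km/s = 231000 km/s
Propagation delay = 10159 / 231000 = 0.044 s = 43.9784 ms
Processing delay = 1.0 ms
Total one-way latency = 44.9784 ms


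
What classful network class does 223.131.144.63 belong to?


First octet: 223
Binary: 11011111
110xxxxx -> Class C (192-223)
Class C, default mask 255.255.255.0 (/24)


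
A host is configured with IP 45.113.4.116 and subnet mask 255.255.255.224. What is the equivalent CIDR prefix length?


Binary: 11111111.11111111.11111111.11100000
Count leading 1s
Prefix: /27


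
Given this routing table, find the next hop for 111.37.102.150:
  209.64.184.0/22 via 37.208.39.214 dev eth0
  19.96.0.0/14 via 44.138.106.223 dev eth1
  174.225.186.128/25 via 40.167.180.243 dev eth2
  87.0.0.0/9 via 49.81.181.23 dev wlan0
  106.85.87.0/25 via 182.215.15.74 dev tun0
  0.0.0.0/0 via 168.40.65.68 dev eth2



Longest prefix match for 111.37.102.150:
  /22 209.64.184.0: no
  /14 19.96.0.0: no
  /25 174.225.186.128: no
  /9 87.0.0.0: no
  /25 106.85.87.0: no
  /0 0.0.0.0: MATCH
Selected: next-hop 168.40.65.68 via eth2 (matched /0)


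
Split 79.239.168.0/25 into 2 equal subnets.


New prefix = 25 + 1 = 26
Each subnet has 64 addresses
  79.239.168.0/26
  79.239.168.64/26
Subnets: 79.239.168.0/26, 79.239.168.64/26


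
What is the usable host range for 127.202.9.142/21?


Network: 127.202.8.0
Broadcast: 127.202.15.255
First usable = network + 1
Last usable = broadcast - 1
Range: 127.202.8.1 to 127.202.15.254


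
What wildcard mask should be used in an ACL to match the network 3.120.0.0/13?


Subnet mask: 255.248.0.0
Wildcard = 255.255.255.255 - subnet mask
255 - 255 = 0
255 - 248 = 7
255 - 0 = 255
255 - 0 = 255
Wildcard: 0.7.255.255


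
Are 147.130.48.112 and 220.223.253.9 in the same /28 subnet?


Mask: 255.255.255.240
147.130.48.112 AND mask = 147.130.48.112
220.223.253.9 AND mask = 220.223.253.0
No, different subnets (147.130.48.112 vs 220.223.253.0)


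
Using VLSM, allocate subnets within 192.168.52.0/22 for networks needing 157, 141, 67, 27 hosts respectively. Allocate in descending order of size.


157 hosts -> /24 (254 usable): 192.168.52.0/24
141 hosts -> /24 (254 usable): 192.168.53.0/24
67 hosts -> /25 (126 usable): 192.168.54.0/25
27 hosts -> /27 (30 usable): 192.168.54.128/27
Allocation: 192.168.52.0/24 (157 hosts, 254 usable); 192.168.53.0/24 (141 hosts, 254 usable); 192.168.54.0/25 (67 hosts, 126 usable); 192.168.54.128/27 (27 hosts, 30 usable)


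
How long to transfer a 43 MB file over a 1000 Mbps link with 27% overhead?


Effective throughput = 1000 * (1 - 27/100) = 730 Mbps
File size in Mb = 43 * 8 = 344 Mb
Time = 344 / 730
Time = 0.4712 seconds


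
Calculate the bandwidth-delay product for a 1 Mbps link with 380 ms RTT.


BDP = bandwidth * RTT
= 1 Mbps * 380 ms
= 1 * 1e6 * 380 / 1000 bits
= 380000 bits
= 47500 bytes
= 46.3867 KB
BDP = 380000 bits (47500 bytes)


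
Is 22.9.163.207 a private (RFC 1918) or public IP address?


RFC 1918 private ranges:
  10.0.0.0/8 (10.0.0.0 - 10.255.255.255)
  172.16.0.0/12 (172.16.0.0 - 172.31.255.255)
  192.168.0.0/16 (192.168.0.0 - 192.168.255.255)
Public (not in any RFC 1918 range)


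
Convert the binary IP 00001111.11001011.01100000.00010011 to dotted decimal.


00001111 = 15
11001011 = 203
01100000 = 96
00010011 = 19
IP: 15.203.96.19


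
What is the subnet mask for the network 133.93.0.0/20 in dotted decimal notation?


/20 means 20 network bits, 12 host bits
Binary: 11111111111111111111000000000000
Mask: 255.255.240.0


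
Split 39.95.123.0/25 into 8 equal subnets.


New prefix = 25 + 3 = 28
Each subnet has 16 addresses
  39.95.123.0/28
  39.95.123.16/28
  39.95.123.32/28
  39.95.123.48/28
  39.95.123.64/28
  39.95.123.80/28
  39.95.123.96/28
  39.95.123.112/28
Subnets: 39.95.123.0/28, 39.95.123.16/28, 39.95.123.32/28, 39.95.123.48/28, 39.95.123.64/28, 39.95.123.80/28, 39.95.123.96/28, 39.95.123.112/28


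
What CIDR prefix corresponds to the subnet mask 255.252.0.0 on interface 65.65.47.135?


Binary: 11111111.11111100.00000000.00000000
Count leading 1s
Prefix: /14


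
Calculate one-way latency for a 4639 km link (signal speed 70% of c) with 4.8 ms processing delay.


Speed = 0.7 * 3e5 km/s = 210000 km/s
Propagation delay = 4639 / 210000 = 0.0221 s = 22.0905 ms
Processing delay = 4.8 ms
Total one-way latency = 26.8905 ms


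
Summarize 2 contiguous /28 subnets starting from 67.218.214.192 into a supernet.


Original prefix: /28
Number of subnets: 2 = 2^1
New prefix = 28 - 1 = 27
Supernet: 67.218.214.192/27


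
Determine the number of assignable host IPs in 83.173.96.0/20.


Host bits = 32 - 20 = 12
Total addresses = 2^12 = 4096
Usable = total - 2 (network and broadcast)
Usable hosts: 4094


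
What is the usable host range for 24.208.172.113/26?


Network: 24.208.172.64
Broadcast: 24.208.172.127
First usable = network + 1
Last usable = broadcast - 1
Range: 24.208.172.65 to 24.208.172.126


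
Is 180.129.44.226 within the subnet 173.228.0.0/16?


Subnet network: 173.228.0.0
Test IP AND mask: 180.129.0.0
No, 180.129.44.226 is not in 173.228.0.0/16


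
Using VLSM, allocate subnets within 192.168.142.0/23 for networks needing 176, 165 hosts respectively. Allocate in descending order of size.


176 hosts -> /24 (254 usable): 192.168.142.0/24
165 hosts -> /24 (254 usable): 192.168.143.0/24
Allocation: 192.168.142.0/24 (176 hosts, 254 usable); 192.168.143.0/24 (165 hosts, 254 usable)


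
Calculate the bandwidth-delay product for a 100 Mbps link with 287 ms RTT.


BDP = bandwidth * RTT
= 100 Mbps * 287 ms
= 100 * 1e6 * 287 / 1000 bits
= 28700000 bits
= 3587500 bytes
= 3503.418 KB
BDP = 28700000 bits (3587500 bytes)


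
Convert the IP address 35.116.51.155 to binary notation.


35 = 00100011
116 = 01110100
51 = 00110011
155 = 10011011
Binary: 00100011.01110100.00110011.10011011


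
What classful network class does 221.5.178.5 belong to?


First octet: 221
Binary: 11011101
110xxxxx -> Class C (192-223)
Class C, default mask 255.255.255.0 (/24)


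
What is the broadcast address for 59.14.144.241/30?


Network: 59.14.144.240/30
Host bits = 2
Set all host bits to 1:
Broadcast: 59.14.144.243


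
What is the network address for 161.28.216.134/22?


IP:   10100001.00011100.11011000.10000110
Mask: 11111111.11111111.11111100.00000000
AND operation:
Net:  10100001.00011100.11011000.00000000
Network: 161.28.216.0/22


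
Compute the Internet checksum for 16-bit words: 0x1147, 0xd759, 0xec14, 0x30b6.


Sum all words (with carry folding):
+ 0x1147 = 0x1147
+ 0xd759 = 0xe8a0
+ 0xec14 = 0xd4b5
+ 0x30b6 = 0x056c
One's complement: ~0x056c
Checksum = 0xfa93


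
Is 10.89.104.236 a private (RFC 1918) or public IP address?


RFC 1918 private ranges:
  10.0.0.0/8 (10.0.0.0 - 10.255.255.255)
  172.16.0.0/12 (172.16.0.0 - 172.31.255.255)
  192.168.0.0/16 (192.168.0.0 - 192.168.255.255)
Private (in 10.0.0.0/8)


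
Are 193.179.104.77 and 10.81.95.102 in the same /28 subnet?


Mask: 255.255.255.240
193.179.104.77 AND mask = 193.179.104.64
10.81.95.102 AND mask = 10.81.95.96
No, different subnets (193.179.104.64 vs 10.81.95.96)


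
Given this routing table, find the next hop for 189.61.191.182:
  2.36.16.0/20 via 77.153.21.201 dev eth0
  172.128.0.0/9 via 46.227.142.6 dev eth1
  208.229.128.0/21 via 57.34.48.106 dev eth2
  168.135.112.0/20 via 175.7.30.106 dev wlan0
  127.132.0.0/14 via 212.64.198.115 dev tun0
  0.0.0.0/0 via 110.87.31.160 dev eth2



Longest prefix match for 189.61.191.182:
  /20 2.36.16.0: no
  /9 172.128.0.0: no
  /21 208.229.128.0: no
  /20 168.135.112.0: no
  /14 127.132.0.0: no
  /0 0.0.0.0: MATCH
Selected: next-hop 110.87.31.160 via eth2 (matched /0)


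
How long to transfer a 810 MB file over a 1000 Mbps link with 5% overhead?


Effective throughput = 1000 * (1 - 5/100) = 950 Mbps
File size in Mb = 810 * 8 = 6480 Mb
Time = 6480 / 950
Time = 6.8211 seconds


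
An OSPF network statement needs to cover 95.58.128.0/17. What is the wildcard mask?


Subnet mask: 255.255.128.0
Wildcard = 255.255.255.255 - subnet mask
255 - 255 = 0
255 - 255 = 0
255 - 128 = 127
255 - 0 = 255
Wildcard: 0.0.127.255


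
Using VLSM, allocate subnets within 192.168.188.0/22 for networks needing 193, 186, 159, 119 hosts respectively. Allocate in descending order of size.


193 hosts -> /24 (254 usable): 192.168.188.0/24
186 hosts -> /24 (254 usable): 192.168.189.0/24
159 hosts -> /24 (254 usable): 192.168.190.0/24
119 hosts -> /25 (126 usable): 192.168.191.0/25
Allocation: 192.168.188.0/24 (193 hosts, 254 usable); 192.168.189.0/24 (186 hosts, 254 usable); 192.168.190.0/24 (159 hosts, 254 usable); 192.168.191.0/25 (119 hosts, 126 usable)


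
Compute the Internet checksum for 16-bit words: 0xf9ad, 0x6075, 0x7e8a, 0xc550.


Sum all words (with carry folding):
+ 0xf9ad = 0xf9ad
+ 0x6075 = 0x5a23
+ 0x7e8a = 0xd8ad
+ 0xc550 = 0x9dfe
One's complement: ~0x9dfe
Checksum = 0x6201


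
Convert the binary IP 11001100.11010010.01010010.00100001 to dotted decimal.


11001100 = 204
11010010 = 210
01010010 = 82
00100001 = 33
IP: 204.210.82.33


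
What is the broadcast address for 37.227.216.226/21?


Network: 37.227.216.0/21
Host bits = 11
Set all host bits to 1:
Broadcast: 37.227.223.255


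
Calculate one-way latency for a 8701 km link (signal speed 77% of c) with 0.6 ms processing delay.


Speed = 0.77 * 3e5 km/s = 231000 km/s
Propagation delay = 8701 / 231000 = 0.0377 s = 37.6667 ms
Processing delay = 0.6 ms
Total one-way latency = 38.2667 ms


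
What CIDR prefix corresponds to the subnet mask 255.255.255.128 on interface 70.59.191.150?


Binary: 11111111.11111111.11111111.10000000
Count leading 1s
Prefix: /25


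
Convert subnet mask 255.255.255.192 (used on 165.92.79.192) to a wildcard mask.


Subnet mask: 255.255.255.192
Wildcard = 255.255.255.255 - subnet mask
255 - 255 = 0
255 - 255 = 0
255 - 255 = 0
255 - 192 = 63
Wildcard: 0.0.0.63


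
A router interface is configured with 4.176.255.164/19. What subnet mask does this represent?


/19 means 19 network bits, 13 host bits
Binary: 11111111111111111110000000000000
Mask: 255.255.224.0


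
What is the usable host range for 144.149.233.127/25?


Network: 144.149.233.0
Broadcast: 144.149.233.127
First usable = network + 1
Last usable = broadcast - 1
Range: 144.149.233.1 to 144.149.233.126


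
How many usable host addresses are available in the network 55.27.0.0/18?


Host bits = 32 - 18 = 14
Total addresses = 2^14 = 16384
Usable = total - 2 (network and broadcast)
Usable hosts: 16382


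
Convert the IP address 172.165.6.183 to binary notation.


172 = 10101100
165 = 10100101
6 = 00000110
183 = 10110111
Binary: 10101100.10100101.00000110.10110111


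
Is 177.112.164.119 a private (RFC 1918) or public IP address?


RFC 1918 private ranges:
  10.0.0.0/8 (10.0.0.0 - 10.255.255.255)
  172.16.0.0/12 (172.16.0.0 - 172.31.255.255)
  192.168.0.0/16 (192.168.0.0 - 192.168.255.255)
Public (not in any RFC 1918 range)


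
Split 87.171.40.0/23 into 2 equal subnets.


New prefix = 23 + 1 = 24
Each subnet has 256 addresses
  87.171.40.0/24
  87.171.41.0/24
Subnets: 87.171.40.0/24, 87.171.41.0/24


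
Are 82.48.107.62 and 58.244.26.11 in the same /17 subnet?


Mask: 255.255.128.0
82.48.107.62 AND mask = 82.48.0.0
58.244.26.11 AND mask = 58.244.0.0
No, different subnets (82.48.0.0 vs 58.244.0.0)


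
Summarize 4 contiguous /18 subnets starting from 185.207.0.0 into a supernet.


Original prefix: /18
Number of subnets: 4 = 2^2
New prefix = 18 - 2 = 16
Supernet: 185.207.0.0/16


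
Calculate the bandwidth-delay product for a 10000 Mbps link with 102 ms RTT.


BDP = bandwidth * RTT
= 10000 Mbps * 102 ms
= 10000 * 1e6 * 102 / 1000 bits
= 1020000000 bits
= 127500000 bytes
= 124511.7188 KB
BDP = 1020000000 bits (127500000 bytes)


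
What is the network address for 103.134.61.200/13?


IP:   01100111.10000110.00111101.11001000
Mask: 11111111.11111000.00000000.00000000
AND operation:
Net:  01100111.10000000.00000000.00000000
Network: 103.128.0.0/13


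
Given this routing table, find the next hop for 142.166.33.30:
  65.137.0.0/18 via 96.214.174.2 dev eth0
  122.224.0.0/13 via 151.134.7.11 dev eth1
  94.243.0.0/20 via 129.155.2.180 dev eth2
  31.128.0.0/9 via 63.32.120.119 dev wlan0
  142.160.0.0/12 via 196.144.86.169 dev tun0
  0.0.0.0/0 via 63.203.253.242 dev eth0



Longest prefix match for 142.166.33.30:
  /18 65.137.0.0: no
  /13 122.224.0.0: no
  /20 94.243.0.0: no
  /9 31.128.0.0: no
  /12 142.160.0.0: MATCH
  /0 0.0.0.0: MATCH
Selected: next-hop 196.144.86.169 via tun0 (matched /12)


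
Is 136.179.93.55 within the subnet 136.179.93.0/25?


Subnet network: 136.179.93.0
Test IP AND mask: 136.179.93.0
Yes, 136.179.93.55 is in 136.179.93.0/25


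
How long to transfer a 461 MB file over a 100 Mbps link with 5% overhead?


Effective throughput = 100 * (1 - 5/100) = 95 Mbps
File size in Mb = 461 * 8 = 3688 Mb
Time = 3688 / 95
Time = 38.8211 seconds


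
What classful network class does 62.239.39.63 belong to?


First octet: 62
Binary: 00111110
0xxxxxxx -> Class A (1-126)
Class A, default mask 255.0.0.0 (/8)


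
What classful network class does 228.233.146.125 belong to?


First octet: 228
Binary: 11100100
1110xxxx -> Class D (224-239)
Class D (multicast), default mask N/A


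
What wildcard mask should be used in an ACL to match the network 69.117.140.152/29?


Subnet mask: 255.255.255.248
Wildcard = 255.255.255.255 - subnet mask
255 - 255 = 0
255 - 255 = 0
255 - 255 = 0
255 - 248 = 7
Wildcard: 0.0.0.7


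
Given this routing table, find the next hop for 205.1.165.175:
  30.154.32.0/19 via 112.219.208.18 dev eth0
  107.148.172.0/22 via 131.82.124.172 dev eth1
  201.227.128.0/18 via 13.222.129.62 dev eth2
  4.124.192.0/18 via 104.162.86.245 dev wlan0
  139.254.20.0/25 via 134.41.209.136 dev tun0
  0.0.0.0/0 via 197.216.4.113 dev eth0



Longest prefix match for 205.1.165.175:
  /19 30.154.32.0: no
  /22 107.148.172.0: no
  /18 201.227.128.0: no
  /18 4.124.192.0: no
  /25 139.254.20.0: no
  /0 0.0.0.0: MATCH
Selected: next-hop 197.216.4.113 via eth0 (matched /0)


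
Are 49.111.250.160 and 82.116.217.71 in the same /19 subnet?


Mask: 255.255.224.0
49.111.250.160 AND mask = 49.111.224.0
82.116.217.71 AND mask = 82.116.192.0
No, different subnets (49.111.224.0 vs 82.116.192.0)


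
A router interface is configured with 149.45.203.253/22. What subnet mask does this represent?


/22 means 22 network bits, 10 host bits
Binary: 11111111111111111111110000000000
Mask: 255.255.252.0


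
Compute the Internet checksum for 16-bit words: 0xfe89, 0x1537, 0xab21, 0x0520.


Sum all words (with carry folding):
+ 0xfe89 = 0xfe89
+ 0x1537 = 0x13c1
+ 0xab21 = 0xbee2
+ 0x0520 = 0xc402
One's complement: ~0xc402
Checksum = 0x3bfd


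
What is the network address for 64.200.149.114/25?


IP:   01000000.11001000.10010101.01110010
Mask: 11111111.11111111.11111111.10000000
AND operation:
Net:  01000000.11001000.10010101.00000000
Network: 64.200.149.0/25


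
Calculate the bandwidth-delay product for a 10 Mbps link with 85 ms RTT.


BDP = bandwidth * RTT
= 10 Mbps * 85 ms
= 10 * 1e6 * 85 / 1000 bits
= 850000 bits
= 106250 bytes
= 103.7598 KB
BDP = 850000 bits (106250 bytes)
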